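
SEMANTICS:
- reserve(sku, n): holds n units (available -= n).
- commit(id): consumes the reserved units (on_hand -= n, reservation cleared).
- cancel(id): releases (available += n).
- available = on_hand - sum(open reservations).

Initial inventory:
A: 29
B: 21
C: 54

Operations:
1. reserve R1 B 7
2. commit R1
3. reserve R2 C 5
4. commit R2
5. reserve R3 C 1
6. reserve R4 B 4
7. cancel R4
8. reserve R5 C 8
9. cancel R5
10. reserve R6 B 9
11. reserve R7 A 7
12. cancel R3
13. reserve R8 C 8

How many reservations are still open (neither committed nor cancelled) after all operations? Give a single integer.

Step 1: reserve R1 B 7 -> on_hand[A=29 B=21 C=54] avail[A=29 B=14 C=54] open={R1}
Step 2: commit R1 -> on_hand[A=29 B=14 C=54] avail[A=29 B=14 C=54] open={}
Step 3: reserve R2 C 5 -> on_hand[A=29 B=14 C=54] avail[A=29 B=14 C=49] open={R2}
Step 4: commit R2 -> on_hand[A=29 B=14 C=49] avail[A=29 B=14 C=49] open={}
Step 5: reserve R3 C 1 -> on_hand[A=29 B=14 C=49] avail[A=29 B=14 C=48] open={R3}
Step 6: reserve R4 B 4 -> on_hand[A=29 B=14 C=49] avail[A=29 B=10 C=48] open={R3,R4}
Step 7: cancel R4 -> on_hand[A=29 B=14 C=49] avail[A=29 B=14 C=48] open={R3}
Step 8: reserve R5 C 8 -> on_hand[A=29 B=14 C=49] avail[A=29 B=14 C=40] open={R3,R5}
Step 9: cancel R5 -> on_hand[A=29 B=14 C=49] avail[A=29 B=14 C=48] open={R3}
Step 10: reserve R6 B 9 -> on_hand[A=29 B=14 C=49] avail[A=29 B=5 C=48] open={R3,R6}
Step 11: reserve R7 A 7 -> on_hand[A=29 B=14 C=49] avail[A=22 B=5 C=48] open={R3,R6,R7}
Step 12: cancel R3 -> on_hand[A=29 B=14 C=49] avail[A=22 B=5 C=49] open={R6,R7}
Step 13: reserve R8 C 8 -> on_hand[A=29 B=14 C=49] avail[A=22 B=5 C=41] open={R6,R7,R8}
Open reservations: ['R6', 'R7', 'R8'] -> 3

Answer: 3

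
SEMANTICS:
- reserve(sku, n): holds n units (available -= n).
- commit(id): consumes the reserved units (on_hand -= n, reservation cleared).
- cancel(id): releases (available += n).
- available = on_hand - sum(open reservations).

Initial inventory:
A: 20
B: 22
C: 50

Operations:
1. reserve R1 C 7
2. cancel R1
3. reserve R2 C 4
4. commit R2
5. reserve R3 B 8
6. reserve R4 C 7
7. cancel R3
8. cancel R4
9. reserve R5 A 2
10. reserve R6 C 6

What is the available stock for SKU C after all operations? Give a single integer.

Step 1: reserve R1 C 7 -> on_hand[A=20 B=22 C=50] avail[A=20 B=22 C=43] open={R1}
Step 2: cancel R1 -> on_hand[A=20 B=22 C=50] avail[A=20 B=22 C=50] open={}
Step 3: reserve R2 C 4 -> on_hand[A=20 B=22 C=50] avail[A=20 B=22 C=46] open={R2}
Step 4: commit R2 -> on_hand[A=20 B=22 C=46] avail[A=20 B=22 C=46] open={}
Step 5: reserve R3 B 8 -> on_hand[A=20 B=22 C=46] avail[A=20 B=14 C=46] open={R3}
Step 6: reserve R4 C 7 -> on_hand[A=20 B=22 C=46] avail[A=20 B=14 C=39] open={R3,R4}
Step 7: cancel R3 -> on_hand[A=20 B=22 C=46] avail[A=20 B=22 C=39] open={R4}
Step 8: cancel R4 -> on_hand[A=20 B=22 C=46] avail[A=20 B=22 C=46] open={}
Step 9: reserve R5 A 2 -> on_hand[A=20 B=22 C=46] avail[A=18 B=22 C=46] open={R5}
Step 10: reserve R6 C 6 -> on_hand[A=20 B=22 C=46] avail[A=18 B=22 C=40] open={R5,R6}
Final available[C] = 40

Answer: 40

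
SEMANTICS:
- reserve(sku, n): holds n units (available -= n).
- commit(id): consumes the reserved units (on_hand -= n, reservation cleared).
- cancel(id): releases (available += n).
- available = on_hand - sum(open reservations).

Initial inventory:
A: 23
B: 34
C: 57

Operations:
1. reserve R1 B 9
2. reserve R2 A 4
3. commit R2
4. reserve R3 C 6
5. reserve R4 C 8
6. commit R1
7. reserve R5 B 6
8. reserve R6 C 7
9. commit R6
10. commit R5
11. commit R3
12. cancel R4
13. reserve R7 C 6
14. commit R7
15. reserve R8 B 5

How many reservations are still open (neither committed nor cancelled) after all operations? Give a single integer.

Answer: 1

Derivation:
Step 1: reserve R1 B 9 -> on_hand[A=23 B=34 C=57] avail[A=23 B=25 C=57] open={R1}
Step 2: reserve R2 A 4 -> on_hand[A=23 B=34 C=57] avail[A=19 B=25 C=57] open={R1,R2}
Step 3: commit R2 -> on_hand[A=19 B=34 C=57] avail[A=19 B=25 C=57] open={R1}
Step 4: reserve R3 C 6 -> on_hand[A=19 B=34 C=57] avail[A=19 B=25 C=51] open={R1,R3}
Step 5: reserve R4 C 8 -> on_hand[A=19 B=34 C=57] avail[A=19 B=25 C=43] open={R1,R3,R4}
Step 6: commit R1 -> on_hand[A=19 B=25 C=57] avail[A=19 B=25 C=43] open={R3,R4}
Step 7: reserve R5 B 6 -> on_hand[A=19 B=25 C=57] avail[A=19 B=19 C=43] open={R3,R4,R5}
Step 8: reserve R6 C 7 -> on_hand[A=19 B=25 C=57] avail[A=19 B=19 C=36] open={R3,R4,R5,R6}
Step 9: commit R6 -> on_hand[A=19 B=25 C=50] avail[A=19 B=19 C=36] open={R3,R4,R5}
Step 10: commit R5 -> on_hand[A=19 B=19 C=50] avail[A=19 B=19 C=36] open={R3,R4}
Step 11: commit R3 -> on_hand[A=19 B=19 C=44] avail[A=19 B=19 C=36] open={R4}
Step 12: cancel R4 -> on_hand[A=19 B=19 C=44] avail[A=19 B=19 C=44] open={}
Step 13: reserve R7 C 6 -> on_hand[A=19 B=19 C=44] avail[A=19 B=19 C=38] open={R7}
Step 14: commit R7 -> on_hand[A=19 B=19 C=38] avail[A=19 B=19 C=38] open={}
Step 15: reserve R8 B 5 -> on_hand[A=19 B=19 C=38] avail[A=19 B=14 C=38] open={R8}
Open reservations: ['R8'] -> 1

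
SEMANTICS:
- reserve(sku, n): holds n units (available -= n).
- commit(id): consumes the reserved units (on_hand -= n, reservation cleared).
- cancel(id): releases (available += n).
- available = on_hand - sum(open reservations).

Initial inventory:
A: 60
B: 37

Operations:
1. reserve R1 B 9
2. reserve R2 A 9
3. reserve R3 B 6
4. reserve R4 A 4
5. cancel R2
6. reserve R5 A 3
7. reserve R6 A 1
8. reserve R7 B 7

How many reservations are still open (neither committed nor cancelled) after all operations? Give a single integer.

Answer: 6

Derivation:
Step 1: reserve R1 B 9 -> on_hand[A=60 B=37] avail[A=60 B=28] open={R1}
Step 2: reserve R2 A 9 -> on_hand[A=60 B=37] avail[A=51 B=28] open={R1,R2}
Step 3: reserve R3 B 6 -> on_hand[A=60 B=37] avail[A=51 B=22] open={R1,R2,R3}
Step 4: reserve R4 A 4 -> on_hand[A=60 B=37] avail[A=47 B=22] open={R1,R2,R3,R4}
Step 5: cancel R2 -> on_hand[A=60 B=37] avail[A=56 B=22] open={R1,R3,R4}
Step 6: reserve R5 A 3 -> on_hand[A=60 B=37] avail[A=53 B=22] open={R1,R3,R4,R5}
Step 7: reserve R6 A 1 -> on_hand[A=60 B=37] avail[A=52 B=22] open={R1,R3,R4,R5,R6}
Step 8: reserve R7 B 7 -> on_hand[A=60 B=37] avail[A=52 B=15] open={R1,R3,R4,R5,R6,R7}
Open reservations: ['R1', 'R3', 'R4', 'R5', 'R6', 'R7'] -> 6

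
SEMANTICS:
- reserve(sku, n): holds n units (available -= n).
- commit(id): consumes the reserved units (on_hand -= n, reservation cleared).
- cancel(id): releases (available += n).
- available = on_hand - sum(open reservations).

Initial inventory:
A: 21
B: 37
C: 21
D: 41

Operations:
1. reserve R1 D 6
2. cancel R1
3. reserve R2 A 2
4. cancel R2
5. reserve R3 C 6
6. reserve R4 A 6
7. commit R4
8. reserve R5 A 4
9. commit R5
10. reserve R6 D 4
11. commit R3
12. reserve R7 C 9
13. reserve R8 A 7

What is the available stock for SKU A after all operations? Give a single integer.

Step 1: reserve R1 D 6 -> on_hand[A=21 B=37 C=21 D=41] avail[A=21 B=37 C=21 D=35] open={R1}
Step 2: cancel R1 -> on_hand[A=21 B=37 C=21 D=41] avail[A=21 B=37 C=21 D=41] open={}
Step 3: reserve R2 A 2 -> on_hand[A=21 B=37 C=21 D=41] avail[A=19 B=37 C=21 D=41] open={R2}
Step 4: cancel R2 -> on_hand[A=21 B=37 C=21 D=41] avail[A=21 B=37 C=21 D=41] open={}
Step 5: reserve R3 C 6 -> on_hand[A=21 B=37 C=21 D=41] avail[A=21 B=37 C=15 D=41] open={R3}
Step 6: reserve R4 A 6 -> on_hand[A=21 B=37 C=21 D=41] avail[A=15 B=37 C=15 D=41] open={R3,R4}
Step 7: commit R4 -> on_hand[A=15 B=37 C=21 D=41] avail[A=15 B=37 C=15 D=41] open={R3}
Step 8: reserve R5 A 4 -> on_hand[A=15 B=37 C=21 D=41] avail[A=11 B=37 C=15 D=41] open={R3,R5}
Step 9: commit R5 -> on_hand[A=11 B=37 C=21 D=41] avail[A=11 B=37 C=15 D=41] open={R3}
Step 10: reserve R6 D 4 -> on_hand[A=11 B=37 C=21 D=41] avail[A=11 B=37 C=15 D=37] open={R3,R6}
Step 11: commit R3 -> on_hand[A=11 B=37 C=15 D=41] avail[A=11 B=37 C=15 D=37] open={R6}
Step 12: reserve R7 C 9 -> on_hand[A=11 B=37 C=15 D=41] avail[A=11 B=37 C=6 D=37] open={R6,R7}
Step 13: reserve R8 A 7 -> on_hand[A=11 B=37 C=15 D=41] avail[A=4 B=37 C=6 D=37] open={R6,R7,R8}
Final available[A] = 4

Answer: 4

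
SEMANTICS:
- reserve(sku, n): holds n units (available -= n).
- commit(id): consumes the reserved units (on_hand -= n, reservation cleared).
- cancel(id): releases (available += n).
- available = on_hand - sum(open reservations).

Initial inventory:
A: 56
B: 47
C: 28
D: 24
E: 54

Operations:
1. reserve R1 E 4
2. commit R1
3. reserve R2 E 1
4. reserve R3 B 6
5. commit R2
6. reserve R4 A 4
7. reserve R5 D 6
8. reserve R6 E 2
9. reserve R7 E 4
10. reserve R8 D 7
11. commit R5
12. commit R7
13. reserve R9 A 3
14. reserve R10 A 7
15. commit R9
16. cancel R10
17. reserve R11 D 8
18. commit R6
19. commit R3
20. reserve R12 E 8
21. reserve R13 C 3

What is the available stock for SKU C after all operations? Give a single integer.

Answer: 25

Derivation:
Step 1: reserve R1 E 4 -> on_hand[A=56 B=47 C=28 D=24 E=54] avail[A=56 B=47 C=28 D=24 E=50] open={R1}
Step 2: commit R1 -> on_hand[A=56 B=47 C=28 D=24 E=50] avail[A=56 B=47 C=28 D=24 E=50] open={}
Step 3: reserve R2 E 1 -> on_hand[A=56 B=47 C=28 D=24 E=50] avail[A=56 B=47 C=28 D=24 E=49] open={R2}
Step 4: reserve R3 B 6 -> on_hand[A=56 B=47 C=28 D=24 E=50] avail[A=56 B=41 C=28 D=24 E=49] open={R2,R3}
Step 5: commit R2 -> on_hand[A=56 B=47 C=28 D=24 E=49] avail[A=56 B=41 C=28 D=24 E=49] open={R3}
Step 6: reserve R4 A 4 -> on_hand[A=56 B=47 C=28 D=24 E=49] avail[A=52 B=41 C=28 D=24 E=49] open={R3,R4}
Step 7: reserve R5 D 6 -> on_hand[A=56 B=47 C=28 D=24 E=49] avail[A=52 B=41 C=28 D=18 E=49] open={R3,R4,R5}
Step 8: reserve R6 E 2 -> on_hand[A=56 B=47 C=28 D=24 E=49] avail[A=52 B=41 C=28 D=18 E=47] open={R3,R4,R5,R6}
Step 9: reserve R7 E 4 -> on_hand[A=56 B=47 C=28 D=24 E=49] avail[A=52 B=41 C=28 D=18 E=43] open={R3,R4,R5,R6,R7}
Step 10: reserve R8 D 7 -> on_hand[A=56 B=47 C=28 D=24 E=49] avail[A=52 B=41 C=28 D=11 E=43] open={R3,R4,R5,R6,R7,R8}
Step 11: commit R5 -> on_hand[A=56 B=47 C=28 D=18 E=49] avail[A=52 B=41 C=28 D=11 E=43] open={R3,R4,R6,R7,R8}
Step 12: commit R7 -> on_hand[A=56 B=47 C=28 D=18 E=45] avail[A=52 B=41 C=28 D=11 E=43] open={R3,R4,R6,R8}
Step 13: reserve R9 A 3 -> on_hand[A=56 B=47 C=28 D=18 E=45] avail[A=49 B=41 C=28 D=11 E=43] open={R3,R4,R6,R8,R9}
Step 14: reserve R10 A 7 -> on_hand[A=56 B=47 C=28 D=18 E=45] avail[A=42 B=41 C=28 D=11 E=43] open={R10,R3,R4,R6,R8,R9}
Step 15: commit R9 -> on_hand[A=53 B=47 C=28 D=18 E=45] avail[A=42 B=41 C=28 D=11 E=43] open={R10,R3,R4,R6,R8}
Step 16: cancel R10 -> on_hand[A=53 B=47 C=28 D=18 E=45] avail[A=49 B=41 C=28 D=11 E=43] open={R3,R4,R6,R8}
Step 17: reserve R11 D 8 -> on_hand[A=53 B=47 C=28 D=18 E=45] avail[A=49 B=41 C=28 D=3 E=43] open={R11,R3,R4,R6,R8}
Step 18: commit R6 -> on_hand[A=53 B=47 C=28 D=18 E=43] avail[A=49 B=41 C=28 D=3 E=43] open={R11,R3,R4,R8}
Step 19: commit R3 -> on_hand[A=53 B=41 C=28 D=18 E=43] avail[A=49 B=41 C=28 D=3 E=43] open={R11,R4,R8}
Step 20: reserve R12 E 8 -> on_hand[A=53 B=41 C=28 D=18 E=43] avail[A=49 B=41 C=28 D=3 E=35] open={R11,R12,R4,R8}
Step 21: reserve R13 C 3 -> on_hand[A=53 B=41 C=28 D=18 E=43] avail[A=49 B=41 C=25 D=3 E=35] open={R11,R12,R13,R4,R8}
Final available[C] = 25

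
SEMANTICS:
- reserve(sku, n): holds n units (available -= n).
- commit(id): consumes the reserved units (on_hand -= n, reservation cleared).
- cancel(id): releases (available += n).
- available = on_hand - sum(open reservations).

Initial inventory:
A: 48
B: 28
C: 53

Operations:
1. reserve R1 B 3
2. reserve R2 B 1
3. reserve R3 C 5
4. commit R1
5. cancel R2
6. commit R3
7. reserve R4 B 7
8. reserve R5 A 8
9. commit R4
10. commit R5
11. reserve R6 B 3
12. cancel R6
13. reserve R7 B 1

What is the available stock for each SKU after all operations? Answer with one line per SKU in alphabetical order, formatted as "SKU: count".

Answer: A: 40
B: 17
C: 48

Derivation:
Step 1: reserve R1 B 3 -> on_hand[A=48 B=28 C=53] avail[A=48 B=25 C=53] open={R1}
Step 2: reserve R2 B 1 -> on_hand[A=48 B=28 C=53] avail[A=48 B=24 C=53] open={R1,R2}
Step 3: reserve R3 C 5 -> on_hand[A=48 B=28 C=53] avail[A=48 B=24 C=48] open={R1,R2,R3}
Step 4: commit R1 -> on_hand[A=48 B=25 C=53] avail[A=48 B=24 C=48] open={R2,R3}
Step 5: cancel R2 -> on_hand[A=48 B=25 C=53] avail[A=48 B=25 C=48] open={R3}
Step 6: commit R3 -> on_hand[A=48 B=25 C=48] avail[A=48 B=25 C=48] open={}
Step 7: reserve R4 B 7 -> on_hand[A=48 B=25 C=48] avail[A=48 B=18 C=48] open={R4}
Step 8: reserve R5 A 8 -> on_hand[A=48 B=25 C=48] avail[A=40 B=18 C=48] open={R4,R5}
Step 9: commit R4 -> on_hand[A=48 B=18 C=48] avail[A=40 B=18 C=48] open={R5}
Step 10: commit R5 -> on_hand[A=40 B=18 C=48] avail[A=40 B=18 C=48] open={}
Step 11: reserve R6 B 3 -> on_hand[A=40 B=18 C=48] avail[A=40 B=15 C=48] open={R6}
Step 12: cancel R6 -> on_hand[A=40 B=18 C=48] avail[A=40 B=18 C=48] open={}
Step 13: reserve R7 B 1 -> on_hand[A=40 B=18 C=48] avail[A=40 B=17 C=48] open={R7}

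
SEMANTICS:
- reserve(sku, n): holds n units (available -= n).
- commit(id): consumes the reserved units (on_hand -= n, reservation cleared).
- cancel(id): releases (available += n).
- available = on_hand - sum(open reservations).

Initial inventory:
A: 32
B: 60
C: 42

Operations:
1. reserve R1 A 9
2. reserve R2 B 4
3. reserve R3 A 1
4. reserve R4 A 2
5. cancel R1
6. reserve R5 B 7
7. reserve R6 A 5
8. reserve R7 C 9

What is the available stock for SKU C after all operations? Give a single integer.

Step 1: reserve R1 A 9 -> on_hand[A=32 B=60 C=42] avail[A=23 B=60 C=42] open={R1}
Step 2: reserve R2 B 4 -> on_hand[A=32 B=60 C=42] avail[A=23 B=56 C=42] open={R1,R2}
Step 3: reserve R3 A 1 -> on_hand[A=32 B=60 C=42] avail[A=22 B=56 C=42] open={R1,R2,R3}
Step 4: reserve R4 A 2 -> on_hand[A=32 B=60 C=42] avail[A=20 B=56 C=42] open={R1,R2,R3,R4}
Step 5: cancel R1 -> on_hand[A=32 B=60 C=42] avail[A=29 B=56 C=42] open={R2,R3,R4}
Step 6: reserve R5 B 7 -> on_hand[A=32 B=60 C=42] avail[A=29 B=49 C=42] open={R2,R3,R4,R5}
Step 7: reserve R6 A 5 -> on_hand[A=32 B=60 C=42] avail[A=24 B=49 C=42] open={R2,R3,R4,R5,R6}
Step 8: reserve R7 C 9 -> on_hand[A=32 B=60 C=42] avail[A=24 B=49 C=33] open={R2,R3,R4,R5,R6,R7}
Final available[C] = 33

Answer: 33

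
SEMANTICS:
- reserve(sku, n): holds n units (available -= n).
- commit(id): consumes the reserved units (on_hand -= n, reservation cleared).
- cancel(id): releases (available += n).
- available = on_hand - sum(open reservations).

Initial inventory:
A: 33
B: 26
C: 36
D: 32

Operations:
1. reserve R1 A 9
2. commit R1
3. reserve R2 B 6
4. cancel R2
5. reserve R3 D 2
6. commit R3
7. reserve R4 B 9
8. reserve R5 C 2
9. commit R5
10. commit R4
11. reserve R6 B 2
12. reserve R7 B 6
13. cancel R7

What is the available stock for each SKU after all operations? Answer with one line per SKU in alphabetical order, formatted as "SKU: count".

Answer: A: 24
B: 15
C: 34
D: 30

Derivation:
Step 1: reserve R1 A 9 -> on_hand[A=33 B=26 C=36 D=32] avail[A=24 B=26 C=36 D=32] open={R1}
Step 2: commit R1 -> on_hand[A=24 B=26 C=36 D=32] avail[A=24 B=26 C=36 D=32] open={}
Step 3: reserve R2 B 6 -> on_hand[A=24 B=26 C=36 D=32] avail[A=24 B=20 C=36 D=32] open={R2}
Step 4: cancel R2 -> on_hand[A=24 B=26 C=36 D=32] avail[A=24 B=26 C=36 D=32] open={}
Step 5: reserve R3 D 2 -> on_hand[A=24 B=26 C=36 D=32] avail[A=24 B=26 C=36 D=30] open={R3}
Step 6: commit R3 -> on_hand[A=24 B=26 C=36 D=30] avail[A=24 B=26 C=36 D=30] open={}
Step 7: reserve R4 B 9 -> on_hand[A=24 B=26 C=36 D=30] avail[A=24 B=17 C=36 D=30] open={R4}
Step 8: reserve R5 C 2 -> on_hand[A=24 B=26 C=36 D=30] avail[A=24 B=17 C=34 D=30] open={R4,R5}
Step 9: commit R5 -> on_hand[A=24 B=26 C=34 D=30] avail[A=24 B=17 C=34 D=30] open={R4}
Step 10: commit R4 -> on_hand[A=24 B=17 C=34 D=30] avail[A=24 B=17 C=34 D=30] open={}
Step 11: reserve R6 B 2 -> on_hand[A=24 B=17 C=34 D=30] avail[A=24 B=15 C=34 D=30] open={R6}
Step 12: reserve R7 B 6 -> on_hand[A=24 B=17 C=34 D=30] avail[A=24 B=9 C=34 D=30] open={R6,R7}
Step 13: cancel R7 -> on_hand[A=24 B=17 C=34 D=30] avail[A=24 B=15 C=34 D=30] open={R6}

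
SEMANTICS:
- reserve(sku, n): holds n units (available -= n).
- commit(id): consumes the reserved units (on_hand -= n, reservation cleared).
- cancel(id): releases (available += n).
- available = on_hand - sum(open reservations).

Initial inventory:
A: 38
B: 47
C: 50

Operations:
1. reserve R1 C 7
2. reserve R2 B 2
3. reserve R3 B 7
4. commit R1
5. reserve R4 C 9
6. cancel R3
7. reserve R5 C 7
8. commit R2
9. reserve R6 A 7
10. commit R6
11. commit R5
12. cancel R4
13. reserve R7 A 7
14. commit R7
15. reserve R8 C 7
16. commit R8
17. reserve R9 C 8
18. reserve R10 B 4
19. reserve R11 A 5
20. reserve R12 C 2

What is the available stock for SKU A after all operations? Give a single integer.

Answer: 19

Derivation:
Step 1: reserve R1 C 7 -> on_hand[A=38 B=47 C=50] avail[A=38 B=47 C=43] open={R1}
Step 2: reserve R2 B 2 -> on_hand[A=38 B=47 C=50] avail[A=38 B=45 C=43] open={R1,R2}
Step 3: reserve R3 B 7 -> on_hand[A=38 B=47 C=50] avail[A=38 B=38 C=43] open={R1,R2,R3}
Step 4: commit R1 -> on_hand[A=38 B=47 C=43] avail[A=38 B=38 C=43] open={R2,R3}
Step 5: reserve R4 C 9 -> on_hand[A=38 B=47 C=43] avail[A=38 B=38 C=34] open={R2,R3,R4}
Step 6: cancel R3 -> on_hand[A=38 B=47 C=43] avail[A=38 B=45 C=34] open={R2,R4}
Step 7: reserve R5 C 7 -> on_hand[A=38 B=47 C=43] avail[A=38 B=45 C=27] open={R2,R4,R5}
Step 8: commit R2 -> on_hand[A=38 B=45 C=43] avail[A=38 B=45 C=27] open={R4,R5}
Step 9: reserve R6 A 7 -> on_hand[A=38 B=45 C=43] avail[A=31 B=45 C=27] open={R4,R5,R6}
Step 10: commit R6 -> on_hand[A=31 B=45 C=43] avail[A=31 B=45 C=27] open={R4,R5}
Step 11: commit R5 -> on_hand[A=31 B=45 C=36] avail[A=31 B=45 C=27] open={R4}
Step 12: cancel R4 -> on_hand[A=31 B=45 C=36] avail[A=31 B=45 C=36] open={}
Step 13: reserve R7 A 7 -> on_hand[A=31 B=45 C=36] avail[A=24 B=45 C=36] open={R7}
Step 14: commit R7 -> on_hand[A=24 B=45 C=36] avail[A=24 B=45 C=36] open={}
Step 15: reserve R8 C 7 -> on_hand[A=24 B=45 C=36] avail[A=24 B=45 C=29] open={R8}
Step 16: commit R8 -> on_hand[A=24 B=45 C=29] avail[A=24 B=45 C=29] open={}
Step 17: reserve R9 C 8 -> on_hand[A=24 B=45 C=29] avail[A=24 B=45 C=21] open={R9}
Step 18: reserve R10 B 4 -> on_hand[A=24 B=45 C=29] avail[A=24 B=41 C=21] open={R10,R9}
Step 19: reserve R11 A 5 -> on_hand[A=24 B=45 C=29] avail[A=19 B=41 C=21] open={R10,R11,R9}
Step 20: reserve R12 C 2 -> on_hand[A=24 B=45 C=29] avail[A=19 B=41 C=19] open={R10,R11,R12,R9}
Final available[A] = 19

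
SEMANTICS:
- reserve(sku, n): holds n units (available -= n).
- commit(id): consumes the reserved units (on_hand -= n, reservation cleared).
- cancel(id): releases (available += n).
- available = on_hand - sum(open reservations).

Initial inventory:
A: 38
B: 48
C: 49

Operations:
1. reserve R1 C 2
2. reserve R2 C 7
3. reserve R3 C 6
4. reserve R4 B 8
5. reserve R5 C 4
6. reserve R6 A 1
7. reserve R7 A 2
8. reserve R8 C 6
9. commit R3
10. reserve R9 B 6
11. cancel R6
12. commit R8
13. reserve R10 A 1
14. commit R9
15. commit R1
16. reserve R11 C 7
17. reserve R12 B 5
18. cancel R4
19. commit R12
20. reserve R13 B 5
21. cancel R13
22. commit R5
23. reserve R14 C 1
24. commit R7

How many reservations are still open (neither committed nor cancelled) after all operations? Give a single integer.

Step 1: reserve R1 C 2 -> on_hand[A=38 B=48 C=49] avail[A=38 B=48 C=47] open={R1}
Step 2: reserve R2 C 7 -> on_hand[A=38 B=48 C=49] avail[A=38 B=48 C=40] open={R1,R2}
Step 3: reserve R3 C 6 -> on_hand[A=38 B=48 C=49] avail[A=38 B=48 C=34] open={R1,R2,R3}
Step 4: reserve R4 B 8 -> on_hand[A=38 B=48 C=49] avail[A=38 B=40 C=34] open={R1,R2,R3,R4}
Step 5: reserve R5 C 4 -> on_hand[A=38 B=48 C=49] avail[A=38 B=40 C=30] open={R1,R2,R3,R4,R5}
Step 6: reserve R6 A 1 -> on_hand[A=38 B=48 C=49] avail[A=37 B=40 C=30] open={R1,R2,R3,R4,R5,R6}
Step 7: reserve R7 A 2 -> on_hand[A=38 B=48 C=49] avail[A=35 B=40 C=30] open={R1,R2,R3,R4,R5,R6,R7}
Step 8: reserve R8 C 6 -> on_hand[A=38 B=48 C=49] avail[A=35 B=40 C=24] open={R1,R2,R3,R4,R5,R6,R7,R8}
Step 9: commit R3 -> on_hand[A=38 B=48 C=43] avail[A=35 B=40 C=24] open={R1,R2,R4,R5,R6,R7,R8}
Step 10: reserve R9 B 6 -> on_hand[A=38 B=48 C=43] avail[A=35 B=34 C=24] open={R1,R2,R4,R5,R6,R7,R8,R9}
Step 11: cancel R6 -> on_hand[A=38 B=48 C=43] avail[A=36 B=34 C=24] open={R1,R2,R4,R5,R7,R8,R9}
Step 12: commit R8 -> on_hand[A=38 B=48 C=37] avail[A=36 B=34 C=24] open={R1,R2,R4,R5,R7,R9}
Step 13: reserve R10 A 1 -> on_hand[A=38 B=48 C=37] avail[A=35 B=34 C=24] open={R1,R10,R2,R4,R5,R7,R9}
Step 14: commit R9 -> on_hand[A=38 B=42 C=37] avail[A=35 B=34 C=24] open={R1,R10,R2,R4,R5,R7}
Step 15: commit R1 -> on_hand[A=38 B=42 C=35] avail[A=35 B=34 C=24] open={R10,R2,R4,R5,R7}
Step 16: reserve R11 C 7 -> on_hand[A=38 B=42 C=35] avail[A=35 B=34 C=17] open={R10,R11,R2,R4,R5,R7}
Step 17: reserve R12 B 5 -> on_hand[A=38 B=42 C=35] avail[A=35 B=29 C=17] open={R10,R11,R12,R2,R4,R5,R7}
Step 18: cancel R4 -> on_hand[A=38 B=42 C=35] avail[A=35 B=37 C=17] open={R10,R11,R12,R2,R5,R7}
Step 19: commit R12 -> on_hand[A=38 B=37 C=35] avail[A=35 B=37 C=17] open={R10,R11,R2,R5,R7}
Step 20: reserve R13 B 5 -> on_hand[A=38 B=37 C=35] avail[A=35 B=32 C=17] open={R10,R11,R13,R2,R5,R7}
Step 21: cancel R13 -> on_hand[A=38 B=37 C=35] avail[A=35 B=37 C=17] open={R10,R11,R2,R5,R7}
Step 22: commit R5 -> on_hand[A=38 B=37 C=31] avail[A=35 B=37 C=17] open={R10,R11,R2,R7}
Step 23: reserve R14 C 1 -> on_hand[A=38 B=37 C=31] avail[A=35 B=37 C=16] open={R10,R11,R14,R2,R7}
Step 24: commit R7 -> on_hand[A=36 B=37 C=31] avail[A=35 B=37 C=16] open={R10,R11,R14,R2}
Open reservations: ['R10', 'R11', 'R14', 'R2'] -> 4

Answer: 4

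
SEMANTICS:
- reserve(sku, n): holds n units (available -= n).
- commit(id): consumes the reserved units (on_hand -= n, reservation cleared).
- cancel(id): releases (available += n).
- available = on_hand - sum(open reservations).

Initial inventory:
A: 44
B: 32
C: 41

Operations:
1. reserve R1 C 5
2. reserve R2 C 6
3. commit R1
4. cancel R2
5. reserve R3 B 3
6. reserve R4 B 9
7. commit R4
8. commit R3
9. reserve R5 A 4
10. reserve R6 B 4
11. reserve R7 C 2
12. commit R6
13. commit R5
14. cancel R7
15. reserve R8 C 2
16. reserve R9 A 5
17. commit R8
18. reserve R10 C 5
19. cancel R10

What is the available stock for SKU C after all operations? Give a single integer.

Step 1: reserve R1 C 5 -> on_hand[A=44 B=32 C=41] avail[A=44 B=32 C=36] open={R1}
Step 2: reserve R2 C 6 -> on_hand[A=44 B=32 C=41] avail[A=44 B=32 C=30] open={R1,R2}
Step 3: commit R1 -> on_hand[A=44 B=32 C=36] avail[A=44 B=32 C=30] open={R2}
Step 4: cancel R2 -> on_hand[A=44 B=32 C=36] avail[A=44 B=32 C=36] open={}
Step 5: reserve R3 B 3 -> on_hand[A=44 B=32 C=36] avail[A=44 B=29 C=36] open={R3}
Step 6: reserve R4 B 9 -> on_hand[A=44 B=32 C=36] avail[A=44 B=20 C=36] open={R3,R4}
Step 7: commit R4 -> on_hand[A=44 B=23 C=36] avail[A=44 B=20 C=36] open={R3}
Step 8: commit R3 -> on_hand[A=44 B=20 C=36] avail[A=44 B=20 C=36] open={}
Step 9: reserve R5 A 4 -> on_hand[A=44 B=20 C=36] avail[A=40 B=20 C=36] open={R5}
Step 10: reserve R6 B 4 -> on_hand[A=44 B=20 C=36] avail[A=40 B=16 C=36] open={R5,R6}
Step 11: reserve R7 C 2 -> on_hand[A=44 B=20 C=36] avail[A=40 B=16 C=34] open={R5,R6,R7}
Step 12: commit R6 -> on_hand[A=44 B=16 C=36] avail[A=40 B=16 C=34] open={R5,R7}
Step 13: commit R5 -> on_hand[A=40 B=16 C=36] avail[A=40 B=16 C=34] open={R7}
Step 14: cancel R7 -> on_hand[A=40 B=16 C=36] avail[A=40 B=16 C=36] open={}
Step 15: reserve R8 C 2 -> on_hand[A=40 B=16 C=36] avail[A=40 B=16 C=34] open={R8}
Step 16: reserve R9 A 5 -> on_hand[A=40 B=16 C=36] avail[A=35 B=16 C=34] open={R8,R9}
Step 17: commit R8 -> on_hand[A=40 B=16 C=34] avail[A=35 B=16 C=34] open={R9}
Step 18: reserve R10 C 5 -> on_hand[A=40 B=16 C=34] avail[A=35 B=16 C=29] open={R10,R9}
Step 19: cancel R10 -> on_hand[A=40 B=16 C=34] avail[A=35 B=16 C=34] open={R9}
Final available[C] = 34

Answer: 34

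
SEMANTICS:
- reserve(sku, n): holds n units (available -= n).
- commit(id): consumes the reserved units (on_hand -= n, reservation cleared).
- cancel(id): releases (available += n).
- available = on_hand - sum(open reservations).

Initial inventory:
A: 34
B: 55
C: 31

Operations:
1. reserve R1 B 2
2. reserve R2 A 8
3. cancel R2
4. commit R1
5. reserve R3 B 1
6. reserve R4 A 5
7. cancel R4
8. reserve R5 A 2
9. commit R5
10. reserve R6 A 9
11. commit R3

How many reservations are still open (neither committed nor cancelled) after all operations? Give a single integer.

Step 1: reserve R1 B 2 -> on_hand[A=34 B=55 C=31] avail[A=34 B=53 C=31] open={R1}
Step 2: reserve R2 A 8 -> on_hand[A=34 B=55 C=31] avail[A=26 B=53 C=31] open={R1,R2}
Step 3: cancel R2 -> on_hand[A=34 B=55 C=31] avail[A=34 B=53 C=31] open={R1}
Step 4: commit R1 -> on_hand[A=34 B=53 C=31] avail[A=34 B=53 C=31] open={}
Step 5: reserve R3 B 1 -> on_hand[A=34 B=53 C=31] avail[A=34 B=52 C=31] open={R3}
Step 6: reserve R4 A 5 -> on_hand[A=34 B=53 C=31] avail[A=29 B=52 C=31] open={R3,R4}
Step 7: cancel R4 -> on_hand[A=34 B=53 C=31] avail[A=34 B=52 C=31] open={R3}
Step 8: reserve R5 A 2 -> on_hand[A=34 B=53 C=31] avail[A=32 B=52 C=31] open={R3,R5}
Step 9: commit R5 -> on_hand[A=32 B=53 C=31] avail[A=32 B=52 C=31] open={R3}
Step 10: reserve R6 A 9 -> on_hand[A=32 B=53 C=31] avail[A=23 B=52 C=31] open={R3,R6}
Step 11: commit R3 -> on_hand[A=32 B=52 C=31] avail[A=23 B=52 C=31] open={R6}
Open reservations: ['R6'] -> 1

Answer: 1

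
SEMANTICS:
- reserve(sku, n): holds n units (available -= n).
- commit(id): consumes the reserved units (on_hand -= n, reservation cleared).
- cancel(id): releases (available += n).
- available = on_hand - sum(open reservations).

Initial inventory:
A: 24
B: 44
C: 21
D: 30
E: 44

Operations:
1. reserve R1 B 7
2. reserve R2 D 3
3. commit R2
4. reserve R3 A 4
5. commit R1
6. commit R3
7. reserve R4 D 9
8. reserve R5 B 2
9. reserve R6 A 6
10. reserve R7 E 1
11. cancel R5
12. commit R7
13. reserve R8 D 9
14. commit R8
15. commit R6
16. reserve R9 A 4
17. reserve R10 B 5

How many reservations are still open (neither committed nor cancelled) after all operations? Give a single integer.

Step 1: reserve R1 B 7 -> on_hand[A=24 B=44 C=21 D=30 E=44] avail[A=24 B=37 C=21 D=30 E=44] open={R1}
Step 2: reserve R2 D 3 -> on_hand[A=24 B=44 C=21 D=30 E=44] avail[A=24 B=37 C=21 D=27 E=44] open={R1,R2}
Step 3: commit R2 -> on_hand[A=24 B=44 C=21 D=27 E=44] avail[A=24 B=37 C=21 D=27 E=44] open={R1}
Step 4: reserve R3 A 4 -> on_hand[A=24 B=44 C=21 D=27 E=44] avail[A=20 B=37 C=21 D=27 E=44] open={R1,R3}
Step 5: commit R1 -> on_hand[A=24 B=37 C=21 D=27 E=44] avail[A=20 B=37 C=21 D=27 E=44] open={R3}
Step 6: commit R3 -> on_hand[A=20 B=37 C=21 D=27 E=44] avail[A=20 B=37 C=21 D=27 E=44] open={}
Step 7: reserve R4 D 9 -> on_hand[A=20 B=37 C=21 D=27 E=44] avail[A=20 B=37 C=21 D=18 E=44] open={R4}
Step 8: reserve R5 B 2 -> on_hand[A=20 B=37 C=21 D=27 E=44] avail[A=20 B=35 C=21 D=18 E=44] open={R4,R5}
Step 9: reserve R6 A 6 -> on_hand[A=20 B=37 C=21 D=27 E=44] avail[A=14 B=35 C=21 D=18 E=44] open={R4,R5,R6}
Step 10: reserve R7 E 1 -> on_hand[A=20 B=37 C=21 D=27 E=44] avail[A=14 B=35 C=21 D=18 E=43] open={R4,R5,R6,R7}
Step 11: cancel R5 -> on_hand[A=20 B=37 C=21 D=27 E=44] avail[A=14 B=37 C=21 D=18 E=43] open={R4,R6,R7}
Step 12: commit R7 -> on_hand[A=20 B=37 C=21 D=27 E=43] avail[A=14 B=37 C=21 D=18 E=43] open={R4,R6}
Step 13: reserve R8 D 9 -> on_hand[A=20 B=37 C=21 D=27 E=43] avail[A=14 B=37 C=21 D=9 E=43] open={R4,R6,R8}
Step 14: commit R8 -> on_hand[A=20 B=37 C=21 D=18 E=43] avail[A=14 B=37 C=21 D=9 E=43] open={R4,R6}
Step 15: commit R6 -> on_hand[A=14 B=37 C=21 D=18 E=43] avail[A=14 B=37 C=21 D=9 E=43] open={R4}
Step 16: reserve R9 A 4 -> on_hand[A=14 B=37 C=21 D=18 E=43] avail[A=10 B=37 C=21 D=9 E=43] open={R4,R9}
Step 17: reserve R10 B 5 -> on_hand[A=14 B=37 C=21 D=18 E=43] avail[A=10 B=32 C=21 D=9 E=43] open={R10,R4,R9}
Open reservations: ['R10', 'R4', 'R9'] -> 3

Answer: 3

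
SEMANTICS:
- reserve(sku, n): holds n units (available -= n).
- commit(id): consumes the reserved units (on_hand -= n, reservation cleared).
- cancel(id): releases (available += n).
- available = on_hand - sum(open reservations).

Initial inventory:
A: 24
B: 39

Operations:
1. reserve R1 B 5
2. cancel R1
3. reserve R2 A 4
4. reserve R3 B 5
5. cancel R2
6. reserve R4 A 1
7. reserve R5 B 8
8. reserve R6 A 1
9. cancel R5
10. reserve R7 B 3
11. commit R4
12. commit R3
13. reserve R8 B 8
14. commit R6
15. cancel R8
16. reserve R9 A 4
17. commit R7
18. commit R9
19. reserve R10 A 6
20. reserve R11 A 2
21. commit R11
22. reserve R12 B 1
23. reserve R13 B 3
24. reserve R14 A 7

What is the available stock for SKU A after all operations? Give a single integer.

Step 1: reserve R1 B 5 -> on_hand[A=24 B=39] avail[A=24 B=34] open={R1}
Step 2: cancel R1 -> on_hand[A=24 B=39] avail[A=24 B=39] open={}
Step 3: reserve R2 A 4 -> on_hand[A=24 B=39] avail[A=20 B=39] open={R2}
Step 4: reserve R3 B 5 -> on_hand[A=24 B=39] avail[A=20 B=34] open={R2,R3}
Step 5: cancel R2 -> on_hand[A=24 B=39] avail[A=24 B=34] open={R3}
Step 6: reserve R4 A 1 -> on_hand[A=24 B=39] avail[A=23 B=34] open={R3,R4}
Step 7: reserve R5 B 8 -> on_hand[A=24 B=39] avail[A=23 B=26] open={R3,R4,R5}
Step 8: reserve R6 A 1 -> on_hand[A=24 B=39] avail[A=22 B=26] open={R3,R4,R5,R6}
Step 9: cancel R5 -> on_hand[A=24 B=39] avail[A=22 B=34] open={R3,R4,R6}
Step 10: reserve R7 B 3 -> on_hand[A=24 B=39] avail[A=22 B=31] open={R3,R4,R6,R7}
Step 11: commit R4 -> on_hand[A=23 B=39] avail[A=22 B=31] open={R3,R6,R7}
Step 12: commit R3 -> on_hand[A=23 B=34] avail[A=22 B=31] open={R6,R7}
Step 13: reserve R8 B 8 -> on_hand[A=23 B=34] avail[A=22 B=23] open={R6,R7,R8}
Step 14: commit R6 -> on_hand[A=22 B=34] avail[A=22 B=23] open={R7,R8}
Step 15: cancel R8 -> on_hand[A=22 B=34] avail[A=22 B=31] open={R7}
Step 16: reserve R9 A 4 -> on_hand[A=22 B=34] avail[A=18 B=31] open={R7,R9}
Step 17: commit R7 -> on_hand[A=22 B=31] avail[A=18 B=31] open={R9}
Step 18: commit R9 -> on_hand[A=18 B=31] avail[A=18 B=31] open={}
Step 19: reserve R10 A 6 -> on_hand[A=18 B=31] avail[A=12 B=31] open={R10}
Step 20: reserve R11 A 2 -> on_hand[A=18 B=31] avail[A=10 B=31] open={R10,R11}
Step 21: commit R11 -> on_hand[A=16 B=31] avail[A=10 B=31] open={R10}
Step 22: reserve R12 B 1 -> on_hand[A=16 B=31] avail[A=10 B=30] open={R10,R12}
Step 23: reserve R13 B 3 -> on_hand[A=16 B=31] avail[A=10 B=27] open={R10,R12,R13}
Step 24: reserve R14 A 7 -> on_hand[A=16 B=31] avail[A=3 B=27] open={R10,R12,R13,R14}
Final available[A] = 3

Answer: 3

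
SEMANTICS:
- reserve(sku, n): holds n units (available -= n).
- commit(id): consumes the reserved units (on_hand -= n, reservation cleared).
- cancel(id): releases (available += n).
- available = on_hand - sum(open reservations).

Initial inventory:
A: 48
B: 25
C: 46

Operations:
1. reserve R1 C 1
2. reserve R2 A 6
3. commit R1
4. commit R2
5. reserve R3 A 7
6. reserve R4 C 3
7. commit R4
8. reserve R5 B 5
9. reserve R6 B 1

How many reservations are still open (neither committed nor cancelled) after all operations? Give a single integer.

Answer: 3

Derivation:
Step 1: reserve R1 C 1 -> on_hand[A=48 B=25 C=46] avail[A=48 B=25 C=45] open={R1}
Step 2: reserve R2 A 6 -> on_hand[A=48 B=25 C=46] avail[A=42 B=25 C=45] open={R1,R2}
Step 3: commit R1 -> on_hand[A=48 B=25 C=45] avail[A=42 B=25 C=45] open={R2}
Step 4: commit R2 -> on_hand[A=42 B=25 C=45] avail[A=42 B=25 C=45] open={}
Step 5: reserve R3 A 7 -> on_hand[A=42 B=25 C=45] avail[A=35 B=25 C=45] open={R3}
Step 6: reserve R4 C 3 -> on_hand[A=42 B=25 C=45] avail[A=35 B=25 C=42] open={R3,R4}
Step 7: commit R4 -> on_hand[A=42 B=25 C=42] avail[A=35 B=25 C=42] open={R3}
Step 8: reserve R5 B 5 -> on_hand[A=42 B=25 C=42] avail[A=35 B=20 C=42] open={R3,R5}
Step 9: reserve R6 B 1 -> on_hand[A=42 B=25 C=42] avail[A=35 B=19 C=42] open={R3,R5,R6}
Open reservations: ['R3', 'R5', 'R6'] -> 3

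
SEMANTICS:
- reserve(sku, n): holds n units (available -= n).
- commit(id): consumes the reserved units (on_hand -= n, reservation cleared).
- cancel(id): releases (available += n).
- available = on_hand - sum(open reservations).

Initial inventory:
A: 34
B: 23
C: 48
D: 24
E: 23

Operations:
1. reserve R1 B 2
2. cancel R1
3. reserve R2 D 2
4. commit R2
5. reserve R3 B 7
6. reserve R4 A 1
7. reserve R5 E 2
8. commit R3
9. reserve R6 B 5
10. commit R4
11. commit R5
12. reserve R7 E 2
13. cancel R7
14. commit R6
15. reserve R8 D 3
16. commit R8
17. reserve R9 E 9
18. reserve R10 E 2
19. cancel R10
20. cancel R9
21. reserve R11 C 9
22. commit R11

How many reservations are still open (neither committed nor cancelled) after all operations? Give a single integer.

Answer: 0

Derivation:
Step 1: reserve R1 B 2 -> on_hand[A=34 B=23 C=48 D=24 E=23] avail[A=34 B=21 C=48 D=24 E=23] open={R1}
Step 2: cancel R1 -> on_hand[A=34 B=23 C=48 D=24 E=23] avail[A=34 B=23 C=48 D=24 E=23] open={}
Step 3: reserve R2 D 2 -> on_hand[A=34 B=23 C=48 D=24 E=23] avail[A=34 B=23 C=48 D=22 E=23] open={R2}
Step 4: commit R2 -> on_hand[A=34 B=23 C=48 D=22 E=23] avail[A=34 B=23 C=48 D=22 E=23] open={}
Step 5: reserve R3 B 7 -> on_hand[A=34 B=23 C=48 D=22 E=23] avail[A=34 B=16 C=48 D=22 E=23] open={R3}
Step 6: reserve R4 A 1 -> on_hand[A=34 B=23 C=48 D=22 E=23] avail[A=33 B=16 C=48 D=22 E=23] open={R3,R4}
Step 7: reserve R5 E 2 -> on_hand[A=34 B=23 C=48 D=22 E=23] avail[A=33 B=16 C=48 D=22 E=21] open={R3,R4,R5}
Step 8: commit R3 -> on_hand[A=34 B=16 C=48 D=22 E=23] avail[A=33 B=16 C=48 D=22 E=21] open={R4,R5}
Step 9: reserve R6 B 5 -> on_hand[A=34 B=16 C=48 D=22 E=23] avail[A=33 B=11 C=48 D=22 E=21] open={R4,R5,R6}
Step 10: commit R4 -> on_hand[A=33 B=16 C=48 D=22 E=23] avail[A=33 B=11 C=48 D=22 E=21] open={R5,R6}
Step 11: commit R5 -> on_hand[A=33 B=16 C=48 D=22 E=21] avail[A=33 B=11 C=48 D=22 E=21] open={R6}
Step 12: reserve R7 E 2 -> on_hand[A=33 B=16 C=48 D=22 E=21] avail[A=33 B=11 C=48 D=22 E=19] open={R6,R7}
Step 13: cancel R7 -> on_hand[A=33 B=16 C=48 D=22 E=21] avail[A=33 B=11 C=48 D=22 E=21] open={R6}
Step 14: commit R6 -> on_hand[A=33 B=11 C=48 D=22 E=21] avail[A=33 B=11 C=48 D=22 E=21] open={}
Step 15: reserve R8 D 3 -> on_hand[A=33 B=11 C=48 D=22 E=21] avail[A=33 B=11 C=48 D=19 E=21] open={R8}
Step 16: commit R8 -> on_hand[A=33 B=11 C=48 D=19 E=21] avail[A=33 B=11 C=48 D=19 E=21] open={}
Step 17: reserve R9 E 9 -> on_hand[A=33 B=11 C=48 D=19 E=21] avail[A=33 B=11 C=48 D=19 E=12] open={R9}
Step 18: reserve R10 E 2 -> on_hand[A=33 B=11 C=48 D=19 E=21] avail[A=33 B=11 C=48 D=19 E=10] open={R10,R9}
Step 19: cancel R10 -> on_hand[A=33 B=11 C=48 D=19 E=21] avail[A=33 B=11 C=48 D=19 E=12] open={R9}
Step 20: cancel R9 -> on_hand[A=33 B=11 C=48 D=19 E=21] avail[A=33 B=11 C=48 D=19 E=21] open={}
Step 21: reserve R11 C 9 -> on_hand[A=33 B=11 C=48 D=19 E=21] avail[A=33 B=11 C=39 D=19 E=21] open={R11}
Step 22: commit R11 -> on_hand[A=33 B=11 C=39 D=19 E=21] avail[A=33 B=11 C=39 D=19 E=21] open={}
Open reservations: [] -> 0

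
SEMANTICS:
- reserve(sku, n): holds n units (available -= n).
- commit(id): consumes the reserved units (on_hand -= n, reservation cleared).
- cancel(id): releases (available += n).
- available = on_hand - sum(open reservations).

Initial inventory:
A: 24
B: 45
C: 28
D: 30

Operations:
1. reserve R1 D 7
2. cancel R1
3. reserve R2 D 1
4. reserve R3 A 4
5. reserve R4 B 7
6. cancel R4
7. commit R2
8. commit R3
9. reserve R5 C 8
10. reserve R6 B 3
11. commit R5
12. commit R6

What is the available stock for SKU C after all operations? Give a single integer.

Step 1: reserve R1 D 7 -> on_hand[A=24 B=45 C=28 D=30] avail[A=24 B=45 C=28 D=23] open={R1}
Step 2: cancel R1 -> on_hand[A=24 B=45 C=28 D=30] avail[A=24 B=45 C=28 D=30] open={}
Step 3: reserve R2 D 1 -> on_hand[A=24 B=45 C=28 D=30] avail[A=24 B=45 C=28 D=29] open={R2}
Step 4: reserve R3 A 4 -> on_hand[A=24 B=45 C=28 D=30] avail[A=20 B=45 C=28 D=29] open={R2,R3}
Step 5: reserve R4 B 7 -> on_hand[A=24 B=45 C=28 D=30] avail[A=20 B=38 C=28 D=29] open={R2,R3,R4}
Step 6: cancel R4 -> on_hand[A=24 B=45 C=28 D=30] avail[A=20 B=45 C=28 D=29] open={R2,R3}
Step 7: commit R2 -> on_hand[A=24 B=45 C=28 D=29] avail[A=20 B=45 C=28 D=29] open={R3}
Step 8: commit R3 -> on_hand[A=20 B=45 C=28 D=29] avail[A=20 B=45 C=28 D=29] open={}
Step 9: reserve R5 C 8 -> on_hand[A=20 B=45 C=28 D=29] avail[A=20 B=45 C=20 D=29] open={R5}
Step 10: reserve R6 B 3 -> on_hand[A=20 B=45 C=28 D=29] avail[A=20 B=42 C=20 D=29] open={R5,R6}
Step 11: commit R5 -> on_hand[A=20 B=45 C=20 D=29] avail[A=20 B=42 C=20 D=29] open={R6}
Step 12: commit R6 -> on_hand[A=20 B=42 C=20 D=29] avail[A=20 B=42 C=20 D=29] open={}
Final available[C] = 20

Answer: 20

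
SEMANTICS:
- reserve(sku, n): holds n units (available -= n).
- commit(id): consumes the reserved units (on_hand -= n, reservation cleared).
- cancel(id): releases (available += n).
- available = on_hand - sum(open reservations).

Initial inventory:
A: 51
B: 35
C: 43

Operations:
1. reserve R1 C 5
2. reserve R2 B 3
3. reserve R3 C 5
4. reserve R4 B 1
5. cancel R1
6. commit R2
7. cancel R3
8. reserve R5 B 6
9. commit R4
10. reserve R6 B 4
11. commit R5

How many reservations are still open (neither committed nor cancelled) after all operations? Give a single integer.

Answer: 1

Derivation:
Step 1: reserve R1 C 5 -> on_hand[A=51 B=35 C=43] avail[A=51 B=35 C=38] open={R1}
Step 2: reserve R2 B 3 -> on_hand[A=51 B=35 C=43] avail[A=51 B=32 C=38] open={R1,R2}
Step 3: reserve R3 C 5 -> on_hand[A=51 B=35 C=43] avail[A=51 B=32 C=33] open={R1,R2,R3}
Step 4: reserve R4 B 1 -> on_hand[A=51 B=35 C=43] avail[A=51 B=31 C=33] open={R1,R2,R3,R4}
Step 5: cancel R1 -> on_hand[A=51 B=35 C=43] avail[A=51 B=31 C=38] open={R2,R3,R4}
Step 6: commit R2 -> on_hand[A=51 B=32 C=43] avail[A=51 B=31 C=38] open={R3,R4}
Step 7: cancel R3 -> on_hand[A=51 B=32 C=43] avail[A=51 B=31 C=43] open={R4}
Step 8: reserve R5 B 6 -> on_hand[A=51 B=32 C=43] avail[A=51 B=25 C=43] open={R4,R5}
Step 9: commit R4 -> on_hand[A=51 B=31 C=43] avail[A=51 B=25 C=43] open={R5}
Step 10: reserve R6 B 4 -> on_hand[A=51 B=31 C=43] avail[A=51 B=21 C=43] open={R5,R6}
Step 11: commit R5 -> on_hand[A=51 B=25 C=43] avail[A=51 B=21 C=43] open={R6}
Open reservations: ['R6'] -> 1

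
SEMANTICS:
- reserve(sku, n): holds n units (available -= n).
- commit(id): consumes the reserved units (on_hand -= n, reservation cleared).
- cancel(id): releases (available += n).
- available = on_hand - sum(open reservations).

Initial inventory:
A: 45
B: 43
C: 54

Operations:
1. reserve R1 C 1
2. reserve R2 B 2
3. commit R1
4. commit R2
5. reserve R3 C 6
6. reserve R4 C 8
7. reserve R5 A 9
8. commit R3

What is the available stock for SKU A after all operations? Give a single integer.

Answer: 36

Derivation:
Step 1: reserve R1 C 1 -> on_hand[A=45 B=43 C=54] avail[A=45 B=43 C=53] open={R1}
Step 2: reserve R2 B 2 -> on_hand[A=45 B=43 C=54] avail[A=45 B=41 C=53] open={R1,R2}
Step 3: commit R1 -> on_hand[A=45 B=43 C=53] avail[A=45 B=41 C=53] open={R2}
Step 4: commit R2 -> on_hand[A=45 B=41 C=53] avail[A=45 B=41 C=53] open={}
Step 5: reserve R3 C 6 -> on_hand[A=45 B=41 C=53] avail[A=45 B=41 C=47] open={R3}
Step 6: reserve R4 C 8 -> on_hand[A=45 B=41 C=53] avail[A=45 B=41 C=39] open={R3,R4}
Step 7: reserve R5 A 9 -> on_hand[A=45 B=41 C=53] avail[A=36 B=41 C=39] open={R3,R4,R5}
Step 8: commit R3 -> on_hand[A=45 B=41 C=47] avail[A=36 B=41 C=39] open={R4,R5}
Final available[A] = 36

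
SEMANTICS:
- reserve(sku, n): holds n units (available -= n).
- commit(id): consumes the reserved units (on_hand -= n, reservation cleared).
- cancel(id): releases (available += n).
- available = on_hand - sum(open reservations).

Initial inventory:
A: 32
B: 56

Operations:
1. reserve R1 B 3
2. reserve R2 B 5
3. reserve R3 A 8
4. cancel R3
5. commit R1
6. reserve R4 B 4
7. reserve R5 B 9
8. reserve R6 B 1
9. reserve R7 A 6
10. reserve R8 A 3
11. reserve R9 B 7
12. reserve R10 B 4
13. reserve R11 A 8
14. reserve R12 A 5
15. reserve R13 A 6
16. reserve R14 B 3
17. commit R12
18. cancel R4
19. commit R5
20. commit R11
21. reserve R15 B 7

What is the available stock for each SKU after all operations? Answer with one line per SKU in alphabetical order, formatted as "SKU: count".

Step 1: reserve R1 B 3 -> on_hand[A=32 B=56] avail[A=32 B=53] open={R1}
Step 2: reserve R2 B 5 -> on_hand[A=32 B=56] avail[A=32 B=48] open={R1,R2}
Step 3: reserve R3 A 8 -> on_hand[A=32 B=56] avail[A=24 B=48] open={R1,R2,R3}
Step 4: cancel R3 -> on_hand[A=32 B=56] avail[A=32 B=48] open={R1,R2}
Step 5: commit R1 -> on_hand[A=32 B=53] avail[A=32 B=48] open={R2}
Step 6: reserve R4 B 4 -> on_hand[A=32 B=53] avail[A=32 B=44] open={R2,R4}
Step 7: reserve R5 B 9 -> on_hand[A=32 B=53] avail[A=32 B=35] open={R2,R4,R5}
Step 8: reserve R6 B 1 -> on_hand[A=32 B=53] avail[A=32 B=34] open={R2,R4,R5,R6}
Step 9: reserve R7 A 6 -> on_hand[A=32 B=53] avail[A=26 B=34] open={R2,R4,R5,R6,R7}
Step 10: reserve R8 A 3 -> on_hand[A=32 B=53] avail[A=23 B=34] open={R2,R4,R5,R6,R7,R8}
Step 11: reserve R9 B 7 -> on_hand[A=32 B=53] avail[A=23 B=27] open={R2,R4,R5,R6,R7,R8,R9}
Step 12: reserve R10 B 4 -> on_hand[A=32 B=53] avail[A=23 B=23] open={R10,R2,R4,R5,R6,R7,R8,R9}
Step 13: reserve R11 A 8 -> on_hand[A=32 B=53] avail[A=15 B=23] open={R10,R11,R2,R4,R5,R6,R7,R8,R9}
Step 14: reserve R12 A 5 -> on_hand[A=32 B=53] avail[A=10 B=23] open={R10,R11,R12,R2,R4,R5,R6,R7,R8,R9}
Step 15: reserve R13 A 6 -> on_hand[A=32 B=53] avail[A=4 B=23] open={R10,R11,R12,R13,R2,R4,R5,R6,R7,R8,R9}
Step 16: reserve R14 B 3 -> on_hand[A=32 B=53] avail[A=4 B=20] open={R10,R11,R12,R13,R14,R2,R4,R5,R6,R7,R8,R9}
Step 17: commit R12 -> on_hand[A=27 B=53] avail[A=4 B=20] open={R10,R11,R13,R14,R2,R4,R5,R6,R7,R8,R9}
Step 18: cancel R4 -> on_hand[A=27 B=53] avail[A=4 B=24] open={R10,R11,R13,R14,R2,R5,R6,R7,R8,R9}
Step 19: commit R5 -> on_hand[A=27 B=44] avail[A=4 B=24] open={R10,R11,R13,R14,R2,R6,R7,R8,R9}
Step 20: commit R11 -> on_hand[A=19 B=44] avail[A=4 B=24] open={R10,R13,R14,R2,R6,R7,R8,R9}
Step 21: reserve R15 B 7 -> on_hand[A=19 B=44] avail[A=4 B=17] open={R10,R13,R14,R15,R2,R6,R7,R8,R9}

Answer: A: 4
B: 17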